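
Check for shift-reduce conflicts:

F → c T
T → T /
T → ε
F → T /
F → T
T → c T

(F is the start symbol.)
Yes — I0: [T → .] vs [F → . c T]; I2: [F → T .] vs [F → T . /]; I3: [T → .] vs [T → . c T]; I4: [F → c T .] vs [T → T . /]; I5: [T → .] vs [T → . c T]; I6: [T → c T .] vs [T → T . /]

Augment with F' → F and build the canonical LR(0) collection (I0 = CLOSURE({[F' → . F]}), then GOTO on every symbol after a dot until no new states appear). It has 9 states:
  I0: { [F → . T /], [F → . T], [F → . c T], [F' → . F], [T → . T /], [T → . c T], [T → .] }  — shift, reduce
  I1: { [F' → F .] }  — accept
  I2: { [F → T . /], [F → T .], [T → T . /] }  — shift, reduce
  I3: { [F → c . T], [T → . T /], [T → . c T], [T → .], [T → c . T] }  — shift, reduce
  I4: { [F → c T .], [T → T . /], [T → c T .] }  — shift, 2 reduces
  I5: { [T → . T /], [T → . c T], [T → .], [T → c . T] }  — shift, reduce
  I6: { [T → T . /], [T → c T .] }  — shift, reduce
  I7: { [T → T / .] }  — reduce
  I8: { [F → T / .], [T → T / .] }  — 2 reduces

I0 contains reduce item [T → .] and shift items [F → . c T], [T → . c T] — shift-reduce conflict.
I2 contains reduce item [F → T .] and shift items [F → T . /], [T → T . /] — shift-reduce conflict.
I3 contains reduce item [T → .] and shift item [T → . c T] — shift-reduce conflict.
I4 contains reduce items [F → c T .], [T → c T .] and shift item [T → T . /] — shift-reduce conflict.
I5 contains reduce item [T → .] and shift item [T → . c T] — shift-reduce conflict.
I6 contains reduce item [T → c T .] and shift item [T → T . /] — shift-reduce conflict.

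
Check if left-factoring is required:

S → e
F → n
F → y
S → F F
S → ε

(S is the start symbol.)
No, left-factoring is not needed

Left-factoring is needed when two productions for the same non-terminal
share a common prefix on the right-hand side.

Productions for S:
  S → e
  S → F F
  S → ε
Productions for F:
  F → n
  F → y

No common prefixes found.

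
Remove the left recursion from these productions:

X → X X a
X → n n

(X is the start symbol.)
X → n n X'
X' → X a X'
X' → ε

X is directly left-recursive. The standard transformation for
  A → A α₁ | ... | A α_m | β₁ | ... | β_n
is
  A  → β₁ A' | ... | β_n A'
  A' → α₁ A' | ... | α_m A' | ε

X → n n becomes X → n n X'
X → X X a becomes X' → X a X'
Add X' → ε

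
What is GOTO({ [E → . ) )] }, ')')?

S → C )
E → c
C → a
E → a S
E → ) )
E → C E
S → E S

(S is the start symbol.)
{ [E → ) . )] }

GOTO(I, ')') = CLOSURE({ [A → αX.β] : [A → α.Xβ] ∈ I, X = ')' })

Items with dot before ')', with the dot advanced:
  [E → . ) )] → [E → ) . )]
Closure adds nothing (no advanced item has the dot before a non-terminal).

GOTO = { [E → ) . )] }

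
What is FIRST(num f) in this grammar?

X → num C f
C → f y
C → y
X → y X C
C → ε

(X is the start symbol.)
To compute FIRST(num f), process the symbols left to right:
Symbol num is a terminal. Add 'num' and stop.
FIRST(num f) = { 'num' }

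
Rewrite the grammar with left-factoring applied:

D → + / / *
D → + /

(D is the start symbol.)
D → + / D'
D' → / *
D' → ε

Left-factoring transforms A → αβ₁ | αβ₂ into A → αA' and A' → β₁ | β₂
(α is the longest common prefix among the alternatives). Repeat until
no nonterminal has two alternatives with a common prefix.

Round 1: D has alternatives sharing prefix '+ /'. Introduce D': D → + / D'
  Add: D' → / *
  Add: D' → ε

No remaining common prefixes — done.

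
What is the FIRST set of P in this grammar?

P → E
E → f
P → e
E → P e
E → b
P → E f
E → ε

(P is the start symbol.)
{ 'b', 'e', 'f', ε }

To compute FIRST(P), examine every production with P on the left-hand side, reading each right-hand side left to right until a non-nullable symbol is reached.

FIRST sets of the other non-terminals involved (by the same procedure, iterated to a fixed point):
  FIRST(E) = { 'b', 'e', 'f', ε }

From P → E:
  - E is a non-terminal: add FIRST(E) \ {ε} = { 'b', 'e', 'f' }
    E is nullable and nothing follows, so the whole right-hand side can vanish: ε ∈ FIRST(P)
From P → e:
  - e is a terminal: add 'e' and stop
From P → E f:
  - E is a non-terminal: add FIRST(E) \ {ε} = { 'b', 'e', 'f' }
    E is nullable, so continue to the next symbol
  - f is a terminal: add 'f' and stop

Collecting: FIRST(P) = { 'b', 'e', 'f', ε }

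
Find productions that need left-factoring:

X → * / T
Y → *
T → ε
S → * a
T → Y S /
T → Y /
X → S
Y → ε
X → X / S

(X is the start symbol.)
Yes, T has productions with common prefix 'Y'

Left-factoring is needed when two productions for the same non-terminal
share a common prefix on the right-hand side.

Productions for X:
  X → * / T
  X → S
  X → X / S
Productions for Y:
  Y → *
  Y → ε
Productions for T:
  T → ε
  T → Y S /
  T → Y /

Found common prefix 'Y' in productions for T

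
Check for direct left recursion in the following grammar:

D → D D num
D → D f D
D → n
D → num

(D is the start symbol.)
D → D D num: LEFT RECURSIVE (starts with D)
D → D f D: LEFT RECURSIVE (starts with D)
D → n: starts with n
D → num: starts with num

The grammar has direct left recursion on: D.

Answer: Yes, D is left-recursive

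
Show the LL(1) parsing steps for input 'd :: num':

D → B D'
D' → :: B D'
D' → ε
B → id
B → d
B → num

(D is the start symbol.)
LL(1) parsing maintains a stack (initially the start symbol over $) and the input. At each step: if the stack top is a terminal, match it against the current input token; if it is a non-terminal N, replace it with the RHS of M[N, lookahead] (the unique production whose predict set contains the lookahead).

Stack is shown with the top on the left.

Stack      Input       Action
-----------------------------
D $        d :: num $  output D → B D'
B D' $     d :: num $  output B → d
d D' $     d :: num $  match 'd'
D' $       :: num $    output D' → :: B D'
:: B D' $  :: num $    match '::'
B D' $     num $       output B → num
num D' $   num $       match 'num'
D' $       $           output D' → ε
$          $           accept

The string is accepted.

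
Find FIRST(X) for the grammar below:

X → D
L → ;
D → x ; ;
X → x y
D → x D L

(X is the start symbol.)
{ 'x' }

To compute FIRST(X), examine every production with X on the left-hand side, reading each right-hand side left to right until a non-nullable symbol is reached.

FIRST sets of the other non-terminals involved (by the same procedure, iterated to a fixed point):
  FIRST(D) = { 'x' }

From X → D:
  - D is a non-terminal: add FIRST(D) \ {ε} = { 'x' }
    D is not nullable, so stop
From X → x y:
  - x is a terminal: add 'x' and stop

Collecting: FIRST(X) = { 'x' }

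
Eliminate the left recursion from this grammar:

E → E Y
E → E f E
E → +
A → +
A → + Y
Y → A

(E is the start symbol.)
E is directly left-recursive. The standard transformation for
  A → A α₁ | ... | A α_m | β₁ | ... | β_n
is
  A  → β₁ A' | ... | β_n A'
  A' → α₁ A' | ... | α_m A' | ε

E → + becomes E → + E'
E → E Y becomes E' → Y E'
E → E f E becomes E' → f E E'
Add E' → ε

Productions for other non-terminals are unchanged:
  A → +
  A → + Y
  Y → A

Resulting grammar:
E → + E'
E' → Y E'
E' → f E E'
E' → ε
A → +
A → + Y
Y → A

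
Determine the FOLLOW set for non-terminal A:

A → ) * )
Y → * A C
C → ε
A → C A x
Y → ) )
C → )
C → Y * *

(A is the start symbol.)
{ $, ')', '*', 'x' }

To compute FOLLOW(A), find every occurrence of A on a right-hand side N → α A β: add FIRST(β) \ {ε}, and if β is empty or nullable also add FOLLOW(N). Iterate to a fixed point.

A is the start symbol, so $ ∈ FOLLOW(A).
In Y → * A C: A is followed by C, add FIRST(C) \ {ε} = { ')', '*' }
  C is nullable, so also add FOLLOW(Y)
In A → C A x: A is followed by x, add FIRST(x) \ {ε} = { 'x' }

The FOLLOW sets referred to above (computed the same way, to a fixed point):
  FOLLOW(Y) = { '*' }

Taking the union: FOLLOW(A) = { $, ')', '*', 'x' }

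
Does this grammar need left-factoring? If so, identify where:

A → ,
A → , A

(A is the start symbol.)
Left-factoring is needed when two productions for the same non-terminal
share a common prefix on the right-hand side.

Productions for A:
  A → ,
  A → , A

Found common prefix ',' in productions for A

Answer: Yes, A has productions with common prefix ','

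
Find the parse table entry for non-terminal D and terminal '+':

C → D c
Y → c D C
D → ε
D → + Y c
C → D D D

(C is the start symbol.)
D → ε, D → + Y c

To find M[D, '+'], we find productions for D where '+' is in the predict set (PREDICT(N → α) = (FIRST(α) \ {ε}) ∪ (FOLLOW(N) if α ⇒* ε)).

Relevant sets:
  FOLLOW(D) = { $, '+', 'c' }

D → ε: PREDICT = { $, '+', 'c' }
  '+' is in predict set, so this production goes in M[D, '+']
D → + Y c: PREDICT = { '+' }
  '+' is in predict set, so this production goes in M[D, '+']

M[D, '+'] = D → ε, D → + Y c  (a multiply-defined cell — the grammar is not LL(1))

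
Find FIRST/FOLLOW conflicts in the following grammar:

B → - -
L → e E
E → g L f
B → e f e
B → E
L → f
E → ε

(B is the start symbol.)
No FIRST/FOLLOW conflicts.

A FIRST/FOLLOW conflict occurs when a non-terminal N has a nullable alternative N → β (β ⇒* ε) and another alternative N → α with FIRST(α) ∩ FOLLOW(N) ≠ ∅: on such a lookahead the parser cannot decide between expanding α and letting N vanish via β.

Nullable non-terminals: B, E.
FIRST sets used below: FIRST(E) = { 'g', ε }

B: nullable alternative(s) B → E; FOLLOW(B) = { $ }
  B → - -: FIRST \ {ε} = { '-' } — disjoint from FOLLOW(B)
  B → e f e: FIRST \ {ε} = { 'e' } — disjoint from FOLLOW(B)
  B → E: FIRST \ {ε} = { 'g' } — this is the only nullable alternative, skip

E: nullable alternative(s) E → ε; FOLLOW(E) = { $, 'f' }
  E → g L f: FIRST \ {ε} = { 'g' } — disjoint from FOLLOW(E)
  E → ε: FIRST \ {ε} = { } — this is the only nullable alternative, skip

L has no nullable alternative, so no FIRST/FOLLOW check is needed there.

No FIRST/FOLLOW conflicts found.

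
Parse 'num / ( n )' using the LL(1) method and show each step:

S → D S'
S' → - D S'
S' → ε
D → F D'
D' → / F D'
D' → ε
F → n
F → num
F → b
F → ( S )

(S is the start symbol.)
LL(1) parsing maintains a stack (initially the start symbol over $) and the input. At each step: if the stack top is a terminal, match it against the current input token; if it is a non-terminal N, replace it with the RHS of M[N, lookahead] (the unique production whose predict set contains the lookahead).

Stack is shown with the top on the left.

Stack              Input          Action
----------------------------------------
S $                num / ( n ) $  output S → D S'
D S' $             num / ( n ) $  output D → F D'
F D' S' $          num / ( n ) $  output F → num
num D' S' $        num / ( n ) $  match 'num'
D' S' $            / ( n ) $      output D' → / F D'
/ F D' S' $        / ( n ) $      match '/'
F D' S' $          ( n ) $        output F → ( S )
( S ) D' S' $      ( n ) $        match '('
S ) D' S' $        n ) $          output S → D S'
D S' ) D' S' $     n ) $          output D → F D'
F D' S' ) D' S' $  n ) $          output F → n
n D' S' ) D' S' $  n ) $          match 'n'
D' S' ) D' S' $    ) $            output D' → ε
S' ) D' S' $       ) $            output S' → ε
) D' S' $          ) $            match ')'
D' S' $            $              output D' → ε
S' $               $              output S' → ε
$                  $              accept

The string is accepted.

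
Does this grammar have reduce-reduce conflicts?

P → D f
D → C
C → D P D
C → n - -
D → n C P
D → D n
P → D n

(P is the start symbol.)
Yes — I14: [D → D n .] vs [P → D n .]

Augment with P' → P and build the canonical LR(0) collection (I0 = CLOSURE({[P' → . P]}), then GOTO on every symbol after a dot until no new states appear). It has 15 states:
  I0: { [C → . D P D], [C → . n - -], [D → . C], [D → . D n], [D → . n C P], [P → . D f], [P → . D n], [P' → . P] }  — shift
  I1: { [D → C .] }  — reduce
  I2: { [C → . D P D], [C → . n - -], [C → D . P D], [D → . C], [D → . D n], [D → . n C P], [D → D . n], [P → . D f], [P → . D n], [P → D . f], [P → D . n] }  — shift
  I3: { [P' → P .] }  — accept
  I4: { [C → . D P D], [C → . n - -], [C → n . - -], [D → . C], [D → . D n], [D → . n C P], [D → n . C P] }  — shift
  I5: { [C → n - . -] }  — shift
  I6: { [C → . D P D], [C → . n - -], [D → . C], [D → . D n], [D → . n C P], [D → C .], [D → n C . P], [P → . D f], [P → . D n] }  — shift, reduce
  I7: { [C → . D P D], [C → . n - -], [C → D . P D], [D → . C], [D → . D n], [D → . n C P], [D → D . n], [P → . D f], [P → . D n] }  — shift
  I8: { [C → . D P D], [C → . n - -], [C → D P . D], [D → . C], [D → . D n], [D → . n C P] }  — shift
  I9: { [C → . D P D], [C → . n - -], [C → n . - -], [D → . C], [D → . D n], [D → . n C P], [D → D n .], [D → n . C P] }  — shift, reduce
  I10: { [C → . D P D], [C → . n - -], [C → D . P D], [C → D P D .], [D → . C], [D → . D n], [D → . n C P], [D → D . n], [P → . D f], [P → . D n] }  — shift, reduce
  I11: { [D → n C P .] }  — reduce
  I12: { [C → n - - .] }  — reduce
  I13: { [P → D f .] }  — reduce
  I14: { [C → . D P D], [C → . n - -], [C → n . - -], [D → . C], [D → . D n], [D → . n C P], [D → D n .], [D → n . C P], [P → D n .] }  — shift, 2 reduces

I14 contains complete items [D → D n .], [P → D n .] — reduce-reduce conflict.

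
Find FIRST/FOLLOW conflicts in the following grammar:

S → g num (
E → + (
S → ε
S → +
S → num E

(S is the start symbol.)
Nullable non-terminals: S.

S: nullable alternative(s) S → ε; FOLLOW(S) = { $ }
  S → g num (: FIRST \ {ε} = { 'g' } — disjoint from FOLLOW(S)
  S → ε: FIRST \ {ε} = { } — this is the only nullable alternative, skip
  S → +: FIRST \ {ε} = { '+' } — disjoint from FOLLOW(S)
  S → num E: FIRST \ {ε} = { 'num' } — disjoint from FOLLOW(S)

E has no nullable alternative, so no FIRST/FOLLOW check is needed there.

No FIRST/FOLLOW conflicts found.

Answer: No FIRST/FOLLOW conflicts.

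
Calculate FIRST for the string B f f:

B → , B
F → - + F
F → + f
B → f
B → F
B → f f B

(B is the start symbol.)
{ '+', ',', '-', 'f' }

FIRST sets of the non-terminals involved (from the grammar, by fixed-point iteration):
  FIRST(B) = { '+', ',', '-', 'f' }

To compute FIRST(B f f), process the symbols left to right:
Symbol B is a non-terminal. Add FIRST(B) \ {ε} = { '+', ',', '-', 'f' }
B is not nullable (ε ∉ FIRST(B)), so stop here.
FIRST(B f f) = { '+', ',', '-', 'f' }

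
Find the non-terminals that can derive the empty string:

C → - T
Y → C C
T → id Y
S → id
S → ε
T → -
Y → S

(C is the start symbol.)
A non-terminal is nullable if it can derive ε (the empty string): either it has an ε-production, or it has a production whose right-hand side consists entirely of nullable non-terminals.

ε-productions: S → ε
So S is immediately nullable.
Y → S: every symbol on the right is nullable, so Y is nullable too.
No further non-terminal can be added: every production for the remaining non-terminals contains a terminal or a non-nullable non-terminal.
Nullable = { 'S', 'Y' }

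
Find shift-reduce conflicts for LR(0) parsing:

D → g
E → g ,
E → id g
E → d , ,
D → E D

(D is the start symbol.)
A shift-reduce conflict occurs when an LR(0) state has both:
  - a complete (reduce) item [A → α .] (dot at the end), and
  - a shift item [B → β . c γ] (dot before a terminal).

Augment with D' → D and build the canonical LR(0) collection (I0 = CLOSURE({[D' → . D]}), then GOTO on every symbol after a dot until no new states appear). It has 11 states:
  I0: { [D → . E D], [D → . g], [D' → . D], [E → . d , ,], [E → . g ,], [E → . id g] }  — shift
  I1: { [D' → D .] }  — accept
  I2: { [D → . E D], [D → . g], [D → E . D], [E → . d , ,], [E → . g ,], [E → . id g] }  — shift
  I3: { [E → d . , ,] }  — shift
  I4: { [D → g .], [E → g . ,] }  — shift, reduce
  I5: { [E → id . g] }  — shift
  I6: { [E → id g .] }  — reduce
  I7: { [E → g , .] }  — reduce
  I8: { [E → d , . ,] }  — shift
  I9: { [E → d , , .] }  — reduce
  I10: { [D → E D .] }  — reduce

I4 contains reduce item [D → g .] and shift item [E → g . ,] — shift-reduce conflict.

Answer: Yes — I4: [D → g .] vs [E → g . ,]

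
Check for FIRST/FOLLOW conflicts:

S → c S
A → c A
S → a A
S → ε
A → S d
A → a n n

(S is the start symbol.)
Nullable non-terminals: S.

S: nullable alternative(s) S → ε; FOLLOW(S) = { $, 'd' }
  S → c S: FIRST \ {ε} = { 'c' } — disjoint from FOLLOW(S)
  S → a A: FIRST \ {ε} = { 'a' } — disjoint from FOLLOW(S)
  S → ε: FIRST \ {ε} = { } — this is the only nullable alternative, skip

A has no nullable alternative, so no FIRST/FOLLOW check is needed there.

No FIRST/FOLLOW conflicts found.

Answer: No FIRST/FOLLOW conflicts.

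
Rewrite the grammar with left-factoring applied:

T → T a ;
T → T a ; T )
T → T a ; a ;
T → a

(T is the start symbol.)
Left-factoring transforms A → αβ₁ | αβ₂ into A → αA' and A' → β₁ | β₂
(α is the longest common prefix among the alternatives). Repeat until
no nonterminal has two alternatives with a common prefix.

Round 1: T has alternatives sharing prefix 'T a ;'. Introduce T': T → T a ; T'
  Add: T' → ε
  Add: T' → T )
  Add: T' → a ;

No remaining common prefixes — done.

Resulting grammar:
T → T a ; T'
T' → ε
T' → T )
T' → a ;
T → a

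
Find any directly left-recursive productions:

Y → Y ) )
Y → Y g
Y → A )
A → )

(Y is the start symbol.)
Direct left recursion occurs when N → N α for some non-terminal N (the right-hand side begins with the left-hand side itself).

Y → Y ) ): LEFT RECURSIVE (starts with Y)
Y → Y g: LEFT RECURSIVE (starts with Y)
Y → A ): starts with A
A → ): starts with ')'

The grammar has direct left recursion on: Y.

Answer: Yes, Y is left-recursive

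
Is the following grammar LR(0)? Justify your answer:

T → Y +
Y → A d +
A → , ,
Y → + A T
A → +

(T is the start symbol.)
A grammar is LR(0) if no state in the canonical LR(0) collection has:
  - both a shift item (dot before a terminal) and a complete item (shift-reduce conflict), or
  - two or more complete items (reduce-reduce conflict; the accept item [T' → T .] counts as a complete item here).

Augment with T' → T and build the canonical LR(0) collection (I0 = CLOSURE({[T' → . T]}), then GOTO on every symbol after a dot until no new states appear). It has 13 states:
  I0: { [A → . +], [A → . , ,], [T → . Y +], [T' → . T], [Y → . + A T], [Y → . A d +] }  — shift
  I1: { [A → + .], [A → . +], [A → . , ,], [Y → + . A T] }  — shift, reduce
  I2: { [A → , . ,] }  — shift
  I3: { [Y → A . d +] }  — shift
  I4: { [T' → T .] }  — accept
  I5: { [T → Y . +] }  — shift
  I6: { [T → Y + .] }  — reduce
  I7: { [Y → A d . +] }  — shift
  I8: { [Y → A d + .] }  — reduce
  I9: { [A → , , .] }  — reduce
  I10: { [A → + .] }  — reduce
  I11: { [A → . +], [A → . , ,], [T → . Y +], [Y → + A . T], [Y → . + A T], [Y → . A d +] }  — shift
  I12: { [Y → + A T .] }  — reduce

Conflict in state I1:
  Shift-reduce conflict between [A → + .] and [A → . +]
So the grammar is NOT LR(0).

Answer: No. Shift-reduce conflict between [A → + .] and [A → . +]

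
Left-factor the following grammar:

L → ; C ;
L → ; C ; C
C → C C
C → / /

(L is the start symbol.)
L → ; C ; L'
L' → ε
L' → C
C → C C
C → / /

Left-factoring transforms A → αβ₁ | αβ₂ into A → αA' and A' → β₁ | β₂
(α is the longest common prefix among the alternatives). Repeat until
no nonterminal has two alternatives with a common prefix.

Round 1: L has alternatives sharing prefix '; C ;'. Introduce L': L → ; C ; L'
  Add: L' → ε
  Add: L' → C

No remaining common prefixes — done.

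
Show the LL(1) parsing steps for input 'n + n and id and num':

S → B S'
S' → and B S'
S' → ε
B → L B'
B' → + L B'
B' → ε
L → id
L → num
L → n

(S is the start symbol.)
Stack is shown with the top on the left.

Stack        Input                   Action
-------------------------------------------
S $          n + n and id and num $  output S → B S'
B S' $       n + n and id and num $  output B → L B'
L B' S' $    n + n and id and num $  output L → n
n B' S' $    n + n and id and num $  match 'n'
B' S' $      + n and id and num $    output B' → + L B'
+ L B' S' $  + n and id and num $    match '+'
L B' S' $    n and id and num $      output L → n
n B' S' $    n and id and num $      match 'n'
B' S' $      and id and num $        output B' → ε
S' $         and id and num $        output S' → and B S'
and B S' $   and id and num $        match 'and'
B S' $       id and num $            output B → L B'
L B' S' $    id and num $            output L → id
id B' S' $   id and num $            match 'id'
B' S' $      and num $               output B' → ε
S' $         and num $               output S' → and B S'
and B S' $   and num $               match 'and'
B S' $       num $                   output B → L B'
L B' S' $    num $                   output L → num
num B' S' $  num $                   match 'num'
B' S' $      $                       output B' → ε
S' $         $                       output S' → ε
$            $                       accept

The string is accepted.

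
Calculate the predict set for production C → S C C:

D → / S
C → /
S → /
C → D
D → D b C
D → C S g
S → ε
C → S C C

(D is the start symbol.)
PREDICT(C → S C C) = (FIRST(RHS) \ {ε}) ∪ (FOLLOW(C) if ε ∈ FIRST(RHS), i.e. RHS ⇒* ε)
FIRST(S) = { '/', ε }
FIRST(C) = { '/' }
FIRST(S C C) = { '/' }
ε ∉ FIRST(S C C), so FOLLOW(C) is not added.
PREDICT(C → S C C) = { '/' }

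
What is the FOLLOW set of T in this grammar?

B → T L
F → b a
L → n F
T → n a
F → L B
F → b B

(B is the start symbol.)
In B → T L: T is followed by L, add FIRST(L) \ {ε} = { 'n' }

Taking the union: FOLLOW(T) = { 'n' }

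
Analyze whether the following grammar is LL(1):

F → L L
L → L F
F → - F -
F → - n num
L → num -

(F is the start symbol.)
No. Predict set conflict for F: { '-' }

A grammar is LL(1) if for each non-terminal N with multiple productions, the predict sets of those productions are pairwise disjoint, where PREDICT(N → α) = (FIRST(α) \ {ε}) ∪ (FOLLOW(N) if α ⇒* ε).

Relevant sets:
  FIRST(L) = { 'num' }

For F:
  PREDICT(F → L L) = { 'num' }
  PREDICT(F → '-' F '-') = { '-' }
  PREDICT(F → '-' n num) = { '-' }
For L:
  PREDICT(L → L F) = { 'num' }
  PREDICT(L → num '-') = { 'num' }

Conflict found: Predict set conflict for F: { '-' }
The grammar is NOT LL(1).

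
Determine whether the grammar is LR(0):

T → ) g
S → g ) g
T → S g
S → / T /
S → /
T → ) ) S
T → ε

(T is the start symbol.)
No. Shift-reduce conflict between [T → .] and [S → . /]

Augment with T' → T and build the canonical LR(0) collection (I0 = CLOSURE({[T' → . T]}), then GOTO on every symbol after a dot until no new states appear). It has 14 states:
  I0: { [S → . / T /], [S → . /], [S → . g ) g], [T → . ) ) S], [T → . ) g], [T → . S g], [T → .], [T' → . T] }  — shift, reduce
  I1: { [T → ) . ) S], [T → ) . g] }  — shift
  I2: { [S → . / T /], [S → . /], [S → . g ) g], [S → / . T /], [S → / .], [T → . ) ) S], [T → . ) g], [T → . S g], [T → .] }  — shift, 2 reduces
  I3: { [T → S . g] }  — shift
  I4: { [T' → T .] }  — accept
  I5: { [S → g . ) g] }  — shift
  I6: { [S → g ) . g] }  — shift
  I7: { [S → g ) g .] }  — reduce
  I8: { [T → S g .] }  — reduce
  I9: { [S → / T . /] }  — shift
  I10: { [S → / T / .] }  — reduce
  I11: { [S → . / T /], [S → . /], [S → . g ) g], [T → ) ) . S] }  — shift
  I12: { [T → ) g .] }  — reduce
  I13: { [T → ) ) S .] }  — reduce

Conflict in state I0:
  Shift-reduce conflict between [T → .] and [S → . /]
So the grammar is NOT LR(0).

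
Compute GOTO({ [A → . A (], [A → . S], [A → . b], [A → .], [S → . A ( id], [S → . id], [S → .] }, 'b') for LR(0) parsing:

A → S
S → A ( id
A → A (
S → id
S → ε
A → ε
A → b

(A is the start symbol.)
GOTO(I, 'b') = CLOSURE({ [A → αX.β] : [A → α.Xβ] ∈ I, X = 'b' })

Items with dot before 'b', with the dot advanced:
  [A → . b] → [A → b .]
Closure adds nothing (no advanced item has the dot before a non-terminal).

GOTO = { [A → b .] }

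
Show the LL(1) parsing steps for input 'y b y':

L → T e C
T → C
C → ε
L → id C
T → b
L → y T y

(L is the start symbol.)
LL(1) parsing maintains a stack (initially the start symbol over $) and the input. At each step: if the stack top is a terminal, match it against the current input token; if it is a non-terminal N, replace it with the RHS of M[N, lookahead] (the unique production whose predict set contains the lookahead).

Stack is shown with the top on the left.

Stack    Input    Action
------------------------
L $      y b y $  output L → y T y
y T y $  y b y $  match 'y'
T y $    b y $    output T → b
b y $    b y $    match 'b'
y $      y $      match 'y'
$        $        accept

The string is accepted.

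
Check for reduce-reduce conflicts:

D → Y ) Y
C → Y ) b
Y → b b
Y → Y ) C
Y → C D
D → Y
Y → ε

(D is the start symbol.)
Augment with D' → D and build the canonical LR(0) collection (I0 = CLOSURE({[D' → . D]}), then GOTO on every symbol after a dot until no new states appear). It has 13 states:
  I0: { [C → . Y ) b], [D → . Y ) Y], [D → . Y], [D' → . D], [Y → . C D], [Y → . Y ) C], [Y → . b b], [Y → .] }  — shift, reduce
  I1: { [C → . Y ) b], [D → . Y ) Y], [D → . Y], [Y → . C D], [Y → . Y ) C], [Y → . b b], [Y → .], [Y → C . D] }  — shift, reduce
  I2: { [D' → D .] }  — accept
  I3: { [C → Y . ) b], [D → Y . ) Y], [D → Y .], [Y → Y . ) C] }  — shift, reduce
  I4: { [Y → b . b] }  — shift
  I5: { [Y → b b .] }  — reduce
  I6: { [C → . Y ) b], [C → Y ) . b], [D → Y ) . Y], [Y → . C D], [Y → . Y ) C], [Y → . b b], [Y → .], [Y → Y ) . C] }  — shift, reduce
  I7: { [C → . Y ) b], [D → . Y ) Y], [D → . Y], [Y → . C D], [Y → . Y ) C], [Y → . b b], [Y → .], [Y → C . D], [Y → Y ) C .] }  — shift, 2 reduces
  I8: { [C → Y . ) b], [D → Y ) Y .], [Y → Y . ) C] }  — shift, reduce
  I9: { [C → Y ) b .], [Y → b . b] }  — shift, reduce
  I10: { [C → . Y ) b], [C → Y ) . b], [Y → . C D], [Y → . Y ) C], [Y → . b b], [Y → .], [Y → Y ) . C] }  — shift, reduce
  I11: { [C → Y . ) b], [Y → Y . ) C] }  — shift
  I12: { [Y → C D .] }  — reduce

I7 contains complete items [Y → .], [Y → Y ) C .] — reduce-reduce conflict.

Answer: Yes — I7: [Y → .] vs [Y → Y ) C .]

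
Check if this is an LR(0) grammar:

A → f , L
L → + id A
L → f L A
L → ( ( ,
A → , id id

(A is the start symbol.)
A grammar is LR(0) if no state in the canonical LR(0) collection has:
  - both a shift item (dot before a terminal) and a complete item (shift-reduce conflict), or
  - two or more complete items (reduce-reduce conflict; the accept item [A' → A .] counts as a complete item here).

Augment with A' → A and build the canonical LR(0) collection (I0 = CLOSURE({[A' → . A]}), then GOTO on every symbol after a dot until no new states appear). It has 17 states:
  I0: { [A → . , id id], [A → . f , L], [A' → . A] }  — shift
  I1: { [A → , . id id] }  — shift
  I2: { [A' → A .] }  — accept
  I3: { [A → f . , L] }  — shift
  I4: { [A → f , . L], [L → . ( ( ,], [L → . + id A], [L → . f L A] }  — shift
  I5: { [L → ( . ( ,] }  — shift
  I6: { [L → + . id A] }  — shift
  I7: { [A → f , L .] }  — reduce
  I8: { [L → . ( ( ,], [L → . + id A], [L → . f L A], [L → f . L A] }  — shift
  I9: { [A → . , id id], [A → . f , L], [L → f L . A] }  — shift
  I10: { [L → f L A .] }  — reduce
  I11: { [A → . , id id], [A → . f , L], [L → + id . A] }  — shift
  I12: { [L → + id A .] }  — reduce
  I13: { [L → ( ( . ,] }  — shift
  I14: { [L → ( ( , .] }  — reduce
  I15: { [A → , id . id] }  — shift
  I16: { [A → , id id .] }  — reduce

Every state is either a pure shift/goto state or contains exactly one complete item and nothing to shift — no conflicts. The grammar is LR(0).

Answer: Yes, the grammar is LR(0)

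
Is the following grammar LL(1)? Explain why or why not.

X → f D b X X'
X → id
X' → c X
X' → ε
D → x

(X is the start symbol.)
A grammar is LL(1) if for each non-terminal N with multiple productions, the predict sets of those productions are pairwise disjoint, where PREDICT(N → α) = (FIRST(α) \ {ε}) ∪ (FOLLOW(N) if α ⇒* ε).

Relevant sets:
  FOLLOW(X') = { $, 'c' }

For X:
  PREDICT(X → f D b X X') = { 'f' }
  PREDICT(X → id) = { 'id' }
For X':
  PREDICT(X' → c X) = { 'c' }
  PREDICT(X' → ε) = { $, 'c' }
D has a single production, so nothing to check there.

Conflict found: Predict set conflict for X': { 'c' }
The grammar is NOT LL(1).

Answer: No. Predict set conflict for X': { 'c' }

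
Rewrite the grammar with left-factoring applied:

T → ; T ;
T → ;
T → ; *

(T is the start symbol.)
Left-factoring transforms A → αβ₁ | αβ₂ into A → αA' and A' → β₁ | β₂
(α is the longest common prefix among the alternatives). Repeat until
no nonterminal has two alternatives with a common prefix.

Round 1: T has alternatives sharing prefix ';'. Introduce T': T → ; T'
  Add: T' → T ;
  Add: T' → ε
  Add: T' → *

No remaining common prefixes — done.

Resulting grammar:
T → ; T'
T' → T ;
T' → ε
T' → *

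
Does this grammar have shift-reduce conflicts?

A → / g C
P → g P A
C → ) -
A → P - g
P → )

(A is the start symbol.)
No shift-reduce conflicts

A shift-reduce conflict occurs when an LR(0) state has both:
  - a complete (reduce) item [A → α .] (dot at the end), and
  - a shift item [B → β . c γ] (dot before a terminal).

Augment with A' → A and build the canonical LR(0) collection (I0 = CLOSURE({[A' → . A]}), then GOTO on every symbol after a dot until no new states appear). It has 14 states:
  I0: { [A → . / g C], [A → . P - g], [A' → . A], [P → . )], [P → . g P A] }  — shift
  I1: { [P → ) .] }  — reduce
  I2: { [A → / . g C] }  — shift
  I3: { [A' → A .] }  — accept
  I4: { [A → P . - g] }  — shift
  I5: { [P → . )], [P → . g P A], [P → g . P A] }  — shift
  I6: { [A → . / g C], [A → . P - g], [P → . )], [P → . g P A], [P → g P . A] }  — shift
  I7: { [P → g P A .] }  — reduce
  I8: { [A → P - . g] }  — shift
  I9: { [A → P - g .] }  — reduce
  I10: { [A → / g . C], [C → . ) -] }  — shift
  I11: { [C → ) . -] }  — shift
  I12: { [A → / g C .] }  — reduce
  I13: { [C → ) - .] }  — reduce

No state contains both a complete item and a shift item.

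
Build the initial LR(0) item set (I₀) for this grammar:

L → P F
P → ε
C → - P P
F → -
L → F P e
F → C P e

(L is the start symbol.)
First, augment the grammar with L' → L
I₀ = CLOSURE({ [L' → . L] }):
  [L' → . L] has the dot before L: add [L → . P F], [L → . F P e]
  [L → . P F] has the dot before P: add [P → .]
  [L → . F P e] has the dot before F: add [F → . -], [F → . C P e]
  [F → . C P e] has the dot before C: add [C → . - P P]
No further items can be added.

I₀ = { [C → . - P P], [F → . -], [F → . C P e], [L → . F P e], [L → . P F], [L' → . L], [P → .] }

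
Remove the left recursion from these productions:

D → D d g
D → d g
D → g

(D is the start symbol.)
D → d g D'
D → g D'
D' → d g D'
D' → ε

D is directly left-recursive. The standard transformation for
  A → A α₁ | ... | A α_m | β₁ | ... | β_n
is
  A  → β₁ A' | ... | β_n A'
  A' → α₁ A' | ... | α_m A' | ε

D → d g becomes D → d g D'
D → g becomes D → g D'
D → D d g becomes D' → d g D'
Add D' → ε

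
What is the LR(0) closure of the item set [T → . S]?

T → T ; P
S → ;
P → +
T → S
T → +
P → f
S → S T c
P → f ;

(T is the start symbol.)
To compute CLOSURE, for each item [A → α.Bβ] where B is a non-terminal, add [B → .γ] for all productions B → γ; repeat for the newly added items until nothing changes.

Start with: [T → . S]
  [T → . S] has the dot before S: add [S → . ;], [S → . S T c]
No further items can be added.

CLOSURE = { [S → . ;], [S → . S T c], [T → . S] }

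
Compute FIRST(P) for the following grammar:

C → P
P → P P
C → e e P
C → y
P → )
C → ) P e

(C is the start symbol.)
{ ')' }

From P → P P:
  - P is the symbol being defined: contributes nothing new
    P is not nullable, so stop
From P → ):
  - ')' is a terminal: add ')' and stop

Collecting: FIRST(P) = { ')' }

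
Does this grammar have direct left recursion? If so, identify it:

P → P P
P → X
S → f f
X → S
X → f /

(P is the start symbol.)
Direct left recursion occurs when N → N α for some non-terminal N (the right-hand side begins with the left-hand side itself).

P → P P: LEFT RECURSIVE (starts with P)
P → X: starts with X
S → f f: starts with f
X → S: starts with S
X → f /: starts with f

The grammar has direct left recursion on: P.

Answer: Yes, P is left-recursive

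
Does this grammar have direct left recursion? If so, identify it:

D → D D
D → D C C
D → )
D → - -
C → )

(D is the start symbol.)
Yes, D is left-recursive

Direct left recursion occurs when N → N α for some non-terminal N (the right-hand side begins with the left-hand side itself).

D → D D: LEFT RECURSIVE (starts with D)
D → D C C: LEFT RECURSIVE (starts with D)
D → ): starts with ')'
D → - -: starts with '-'
C → ): starts with ')'

The grammar has direct left recursion on: D.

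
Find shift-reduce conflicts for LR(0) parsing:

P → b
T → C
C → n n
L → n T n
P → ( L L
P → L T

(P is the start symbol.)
No shift-reduce conflicts

Augment with P' → P and build the canonical LR(0) collection (I0 = CLOSURE({[P' → . P]}), then GOTO on every symbol after a dot until no new states appear). It has 14 states:
  I0: { [L → . n T n], [P → . ( L L], [P → . L T], [P → . b], [P' → . P] }  — shift
  I1: { [L → . n T n], [P → ( . L L] }  — shift
  I2: { [C → . n n], [P → L . T], [T → . C] }  — shift
  I3: { [P' → P .] }  — accept
  I4: { [P → b .] }  — reduce
  I5: { [C → . n n], [L → n . T n], [T → . C] }  — shift
  I6: { [T → C .] }  — reduce
  I7: { [L → n T . n] }  — shift
  I8: { [C → n . n] }  — shift
  I9: { [C → n n .] }  — reduce
  I10: { [L → n T n .] }  — reduce
  I11: { [P → L T .] }  — reduce
  I12: { [L → . n T n], [P → ( L . L] }  — shift
  I13: { [P → ( L L .] }  — reduce

No state contains both a complete item and a shift item.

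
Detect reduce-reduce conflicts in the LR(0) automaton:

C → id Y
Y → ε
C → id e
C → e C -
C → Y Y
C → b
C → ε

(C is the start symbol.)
A reduce-reduce conflict occurs when an LR(0) state has two complete items [A → α .] and [B → β .] — both call for a reduction, and with no lookahead the parser cannot choose between them.

Augment with C' → C and build the canonical LR(0) collection (I0 = CLOSURE({[C' → . C]}), then GOTO on every symbol after a dot until no new states appear). It has 11 states:
  I0: { [C → . Y Y], [C → . b], [C → . e C -], [C → . id Y], [C → . id e], [C → .], [C' → . C], [Y → .] }  — shift, 2 reduces
  I1: { [C' → C .] }  — accept
  I2: { [C → Y . Y], [Y → .] }  — reduce
  I3: { [C → b .] }  — reduce
  I4: { [C → . Y Y], [C → . b], [C → . e C -], [C → . id Y], [C → . id e], [C → .], [C → e . C -], [Y → .] }  — shift, 2 reduces
  I5: { [C → id . Y], [C → id . e], [Y → .] }  — shift, reduce
  I6: { [C → id Y .] }  — reduce
  I7: { [C → id e .] }  — reduce
  I8: { [C → e C . -] }  — shift
  I9: { [C → e C - .] }  — reduce
  I10: { [C → Y Y .] }  — reduce

I0 contains complete items [C → .], [Y → .] — reduce-reduce conflict.
I4 contains complete items [C → .], [Y → .] — reduce-reduce conflict.

Answer: Yes — I0: [C → .] vs [Y → .]; I4: [C → .] vs [Y → .]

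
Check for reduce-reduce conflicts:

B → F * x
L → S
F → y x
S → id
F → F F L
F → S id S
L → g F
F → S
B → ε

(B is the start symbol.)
Yes — I12: [F → S .] vs [L → S .]

A reduce-reduce conflict occurs when an LR(0) state has two complete items [A → α .] and [B → β .] — both call for a reduction, and with no lookahead the parser cannot choose between them.

Augment with B' → B and build the canonical LR(0) collection (I0 = CLOSURE({[B' → . B]}), then GOTO on every symbol after a dot until no new states appear). It has 16 states:
  I0: { [B → . F * x], [B → .], [B' → . B], [F → . F F L], [F → . S id S], [F → . S], [F → . y x], [S → . id] }  — shift, reduce
  I1: { [B' → B .] }  — accept
  I2: { [B → F . * x], [F → . F F L], [F → . S id S], [F → . S], [F → . y x], [F → F . F L], [S → . id] }  — shift
  I3: { [F → S . id S], [F → S .] }  — shift, reduce
  I4: { [S → id .] }  — reduce
  I5: { [F → y . x] }  — shift
  I6: { [F → y x .] }  — reduce
  I7: { [F → S id . S], [S → . id] }  — shift
  I8: { [F → S id S .] }  — reduce
  I9: { [B → F * . x] }  — shift
  I10: { [F → . F F L], [F → . S id S], [F → . S], [F → . y x], [F → F . F L], [F → F F . L], [L → . S], [L → . g F], [S → . id] }  — shift
  I11: { [F → F F L .] }  — reduce
  I12: { [F → S . id S], [F → S .], [L → S .] }  — shift, 2 reduces
  I13: { [F → . F F L], [F → . S id S], [F → . S], [F → . y x], [L → g . F], [S → . id] }  — shift
  I14: { [F → . F F L], [F → . S id S], [F → . S], [F → . y x], [F → F . F L], [L → g F .], [S → . id] }  — shift, reduce
  I15: { [B → F * x .] }  — reduce

I12 contains complete items [F → S .], [L → S .] — reduce-reduce conflict.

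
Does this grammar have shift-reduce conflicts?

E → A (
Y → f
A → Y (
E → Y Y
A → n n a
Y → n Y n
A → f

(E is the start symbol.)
No shift-reduce conflicts

A shift-reduce conflict occurs when an LR(0) state has both:
  - a complete (reduce) item [A → α .] (dot at the end), and
  - a shift item [B → β . c γ] (dot before a terminal).

Augment with E' → E and build the canonical LR(0) collection (I0 = CLOSURE({[E' → . E]}), then GOTO on every symbol after a dot until no new states appear). It has 15 states:
  I0: { [A → . Y (], [A → . f], [A → . n n a], [E → . A (], [E → . Y Y], [E' → . E], [Y → . f], [Y → . n Y n] }  — shift
  I1: { [E → A . (] }  — shift
  I2: { [E' → E .] }  — accept
  I3: { [A → Y . (], [E → Y . Y], [Y → . f], [Y → . n Y n] }  — shift
  I4: { [A → f .], [Y → f .] }  — 2 reduces
  I5: { [A → n . n a], [Y → . f], [Y → . n Y n], [Y → n . Y n] }  — shift
  I6: { [Y → n Y . n] }  — shift
  I7: { [Y → f .] }  — reduce
  I8: { [A → n n . a], [Y → . f], [Y → . n Y n], [Y → n . Y n] }  — shift
  I9: { [A → n n a .] }  — reduce
  I10: { [Y → . f], [Y → . n Y n], [Y → n . Y n] }  — shift
  I11: { [Y → n Y n .] }  — reduce
  I12: { [A → Y ( .] }  — reduce
  I13: { [E → Y Y .] }  — reduce
  I14: { [E → A ( .] }  — reduce

No state contains both a complete item and a shift item.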